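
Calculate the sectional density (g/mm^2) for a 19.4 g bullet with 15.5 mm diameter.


SD = m/d^2 = 19.4/15.5^2 = 0.08075 g/mm^2

0.08075 g/mm^2


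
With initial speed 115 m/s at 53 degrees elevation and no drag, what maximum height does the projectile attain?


H = (v0*sin(theta))^2 / (2g) = (115*sin(53°))^2 / (2*9.81) = 429.9 m

429.9 m


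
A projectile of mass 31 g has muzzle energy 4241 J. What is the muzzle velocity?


v = sqrt(2*E/m) = sqrt(2*4241/0.031) = 523.1 m/s

523.1 m/s


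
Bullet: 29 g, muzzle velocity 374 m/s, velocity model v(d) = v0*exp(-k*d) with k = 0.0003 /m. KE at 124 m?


v = v0*exp(-k*d) = 374*exp(-0.0003*124) = 360.343 m/s
E = 0.5*m*v^2 = 0.5*0.029*360.343^2 = 1883 J

1883 J


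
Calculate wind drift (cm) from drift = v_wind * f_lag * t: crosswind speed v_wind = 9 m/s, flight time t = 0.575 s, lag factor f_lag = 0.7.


drift = v_wind * lag * t = 9 * 0.7 * 0.575 = 3.6225 m ≈ 362.2 cm

362.2 cm


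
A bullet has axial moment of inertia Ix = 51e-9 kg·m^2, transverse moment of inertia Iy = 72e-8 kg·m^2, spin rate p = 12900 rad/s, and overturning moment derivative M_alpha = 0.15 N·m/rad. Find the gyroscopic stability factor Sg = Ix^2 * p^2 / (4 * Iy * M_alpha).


Sg = Ix^2 * p^2 / (4 * Iy * M_alpha) = (51e-9)^2 * 12900^2 / (4 * 72e-8 * 0.15) = 1.002

1.002


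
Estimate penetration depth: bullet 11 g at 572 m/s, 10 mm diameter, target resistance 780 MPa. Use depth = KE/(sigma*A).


A = pi*(d/2)^2 = pi*(10/2)^2 = 78.5398 mm^2
E = 0.5*m*v^2 = 0.5*0.011*572^2 = 1799.51 J
depth = E/(sigma*A) = 1799.51 J / (780 MPa * 78.5398 mm^2) = 1799.51/(780 * 78.5398) m = 0.0293745 m ≈ 29.37 mm

29.37 mm


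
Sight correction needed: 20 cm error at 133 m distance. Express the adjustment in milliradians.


1 mrad subtends 1 cm per 10 m of range, so adj = error_cm / (dist_m / 10) = 20 / (133/10) = 1.504 mrad

1.504 mrad


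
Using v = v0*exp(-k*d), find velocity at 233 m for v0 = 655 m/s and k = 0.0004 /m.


v = v0*exp(-k*d) = 655*exp(-0.0004*233) = 596.7 m/s

596.7 m/s


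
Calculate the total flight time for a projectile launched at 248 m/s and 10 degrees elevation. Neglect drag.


T = 2*v0*sin(theta)/g = 2*248*sin(10°)/9.81 = 8.78 s

8.78 s


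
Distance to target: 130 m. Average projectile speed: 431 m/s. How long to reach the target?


t = d/v = 130/431 = 0.3016 s

0.3016 s


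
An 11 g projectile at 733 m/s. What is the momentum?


p = m*v = 0.011*733 = 8.063 kg·m/s

8.063 kg·m/s


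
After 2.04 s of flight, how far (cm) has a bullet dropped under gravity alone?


drop = 0.5*g*t^2 = 0.5*9.81*2.04^2 = 20.4126 m ≈ 2041 cm

2041 cm


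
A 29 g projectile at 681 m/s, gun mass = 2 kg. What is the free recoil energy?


v_r = m_p*v_p/m_gun = 0.029*681/2 = 9.8745 m/s, E_r = 0.5*m_gun*v_r^2 = 0.5*2*9.8745^2 = 97.51 J

97.51 J


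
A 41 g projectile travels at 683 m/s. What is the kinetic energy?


E = 0.5*m*v^2 = 0.5*0.041*683^2 = 9563 J

9563 J


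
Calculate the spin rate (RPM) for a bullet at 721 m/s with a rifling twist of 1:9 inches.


twist_m = 9*0.0254 = 0.2286 m
spin = v/twist = 721/0.2286 = 3153.981 rev/s
RPM = spin*60 = 3153.981*60 ≈ 189239 RPM

189239 RPM


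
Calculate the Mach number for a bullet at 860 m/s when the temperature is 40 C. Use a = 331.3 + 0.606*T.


a = 331.3 + 0.606*(40) = 355.54 m/s
M = v/a = 860/355.54 = 2.419

2.419


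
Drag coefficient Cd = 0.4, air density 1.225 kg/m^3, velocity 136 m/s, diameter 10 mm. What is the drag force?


A = pi*(d/2)^2 = pi*(10/2000)^2 = 7.85398e-05 m^2
Fd = 0.5*Cd*rho*A*v^2 = 0.5*0.4*1.225*7.85398e-05*136^2 = 0.3559 N

0.3559 N


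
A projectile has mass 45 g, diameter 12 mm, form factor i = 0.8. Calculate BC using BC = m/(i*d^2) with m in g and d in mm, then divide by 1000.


BC = m/(i*d^2*1000) = 45/(0.8 * 12^2 * 1000) = 0.0003906

0.0003906


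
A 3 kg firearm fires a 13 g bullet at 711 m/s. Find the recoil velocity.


v_recoil = m_p * v_p / m_gun = 0.013 * 711 / 3 = 3.081 m/s

3.081 m/s


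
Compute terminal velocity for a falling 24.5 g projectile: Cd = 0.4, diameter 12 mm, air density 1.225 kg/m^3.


A = pi*(d/2)^2 = pi*(12/2000)^2 = 1.13097e-04 m^2
vt = sqrt(2mg/(Cd*rho*A)) = sqrt(2*0.0245*9.81/(0.4 * 1.225 * 1.13097e-04)) = 93.13 m/s

93.13 m/s


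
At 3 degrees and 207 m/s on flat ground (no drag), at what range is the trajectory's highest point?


R = v0^2*sin(2*theta)/g = 207^2*sin(2*3°)/9.81 = 456.569 m
apex_dist = R/2 = 456.569/2 = 228.3 m

228.3 m


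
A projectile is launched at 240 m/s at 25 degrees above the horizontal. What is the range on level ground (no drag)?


R = v0^2 * sin(2*theta) / g = 240^2 * sin(2*25°) / 9.81 = 4498 m

4498 m


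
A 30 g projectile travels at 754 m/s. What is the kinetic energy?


E = 0.5*m*v^2 = 0.5*0.03*754^2 = 8528 J

8528 J


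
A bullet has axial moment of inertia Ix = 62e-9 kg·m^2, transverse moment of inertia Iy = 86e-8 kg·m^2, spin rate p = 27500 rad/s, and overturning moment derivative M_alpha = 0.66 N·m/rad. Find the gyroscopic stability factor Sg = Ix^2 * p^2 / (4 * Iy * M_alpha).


Sg = Ix^2 * p^2 / (4 * Iy * M_alpha) = (62e-9)^2 * 27500^2 / (4 * 86e-8 * 0.66) = 1.28

1.28


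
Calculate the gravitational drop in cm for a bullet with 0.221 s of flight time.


drop = 0.5*g*t^2 = 0.5*9.81*0.221^2 = 0.239565 m ≈ 23.96 cm

23.96 cm


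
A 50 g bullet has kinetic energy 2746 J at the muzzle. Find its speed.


v = sqrt(2*E/m) = sqrt(2*2746/0.05) = 331.4 m/s

331.4 m/s


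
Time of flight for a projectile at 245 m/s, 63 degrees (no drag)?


T = 2*v0*sin(theta)/g = 2*245*sin(63°)/9.81 = 44.5 s

44.5 s


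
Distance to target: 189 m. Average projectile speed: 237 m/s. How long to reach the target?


t = d/v = 189/237 = 0.7975 s

0.7975 s


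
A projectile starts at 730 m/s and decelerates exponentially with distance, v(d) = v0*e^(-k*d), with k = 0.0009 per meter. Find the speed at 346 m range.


v = v0*exp(-k*d) = 730*exp(-0.0009*346) = 534.7 m/s

534.7 m/s


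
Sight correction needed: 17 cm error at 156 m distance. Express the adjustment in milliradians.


1 mrad subtends 1 cm per 10 m of range, so adj = error_cm / (dist_m / 10) = 17 / (156/10) = 1.09 mrad

1.09 mrad


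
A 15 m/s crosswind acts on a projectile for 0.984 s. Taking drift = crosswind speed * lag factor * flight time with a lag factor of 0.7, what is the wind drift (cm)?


drift = v_wind * lag * t = 15 * 0.7 * 0.984 = 10.332 m ≈ 1033 cm

1033 cm


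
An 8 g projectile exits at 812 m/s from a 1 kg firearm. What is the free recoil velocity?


v_recoil = m_p * v_p / m_gun = 0.008 * 812 / 1 = 6.496 m/s

6.496 m/s


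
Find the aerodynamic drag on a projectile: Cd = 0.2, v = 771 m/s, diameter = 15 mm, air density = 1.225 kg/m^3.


A = pi*(d/2)^2 = pi*(15/2000)^2 = 1.76715e-04 m^2
Fd = 0.5*Cd*rho*A*v^2 = 0.5*0.2*1.225*1.76715e-04*771^2 = 12.87 N

12.87 N


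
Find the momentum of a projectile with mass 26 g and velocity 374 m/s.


p = m*v = 0.026*374 = 9.724 kg·m/s

9.724 kg·m/s


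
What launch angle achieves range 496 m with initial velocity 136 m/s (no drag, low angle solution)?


sin(2*theta) = R*g/v0^2 = 496*9.81/136^2 = 0.263071, theta = arcsin(0.263071)/2 = 7.626°

7.626 degrees


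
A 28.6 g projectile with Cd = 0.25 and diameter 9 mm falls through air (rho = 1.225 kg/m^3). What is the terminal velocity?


A = pi*(d/2)^2 = pi*(9/2000)^2 = 6.36173e-05 m^2
vt = sqrt(2mg/(Cd*rho*A)) = sqrt(2*0.0286*9.81/(0.25 * 1.225 * 6.36173e-05)) = 169.7 m/s

169.7 m/s


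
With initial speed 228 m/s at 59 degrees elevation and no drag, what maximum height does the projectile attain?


H = (v0*sin(theta))^2 / (2g) = (228*sin(59°))^2 / (2*9.81) = 1947 m

1947 m


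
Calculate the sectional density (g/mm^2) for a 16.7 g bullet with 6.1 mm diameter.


SD = m/d^2 = 16.7/6.1^2 = 0.4488 g/mm^2

0.4488 g/mm^2


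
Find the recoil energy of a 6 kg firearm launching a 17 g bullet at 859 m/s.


v_r = m_p*v_p/m_gun = 0.017*859/6 = 2.43383 m/s, E_r = 0.5*m_gun*v_r^2 = 0.5*6*2.43383^2 = 17.77 J

17.77 J


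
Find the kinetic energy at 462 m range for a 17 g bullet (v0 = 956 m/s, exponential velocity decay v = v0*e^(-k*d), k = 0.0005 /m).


v = v0*exp(-k*d) = 956*exp(-0.0005*462) = 758.815 m/s
E = 0.5*m*v^2 = 0.5*0.017*758.815^2 = 4894 J

4894 J


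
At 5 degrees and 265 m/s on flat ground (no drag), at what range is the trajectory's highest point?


R = v0^2*sin(2*theta)/g = 265^2*sin(2*5°)/9.81 = 1243.06 m
apex_dist = R/2 = 1243.06/2 = 621.5 m

621.5 m


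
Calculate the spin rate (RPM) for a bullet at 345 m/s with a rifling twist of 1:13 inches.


twist_m = 13*0.0254 = 0.3302 m
spin = v/twist = 345/0.3302 = 1044.821 rev/s
RPM = spin*60 = 1044.821*60 ≈ 62689 RPM

62689 RPM


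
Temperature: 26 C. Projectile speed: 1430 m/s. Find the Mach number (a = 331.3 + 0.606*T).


a = 331.3 + 0.606*(26) = 347.056 m/s
M = v/a = 1430/347.056 = 4.12

4.12


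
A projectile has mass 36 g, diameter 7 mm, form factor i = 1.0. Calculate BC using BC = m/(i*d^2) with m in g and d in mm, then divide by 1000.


BC = m/(i*d^2*1000) = 36/(1.0 * 7^2 * 1000) = 0.0007347

0.0007347


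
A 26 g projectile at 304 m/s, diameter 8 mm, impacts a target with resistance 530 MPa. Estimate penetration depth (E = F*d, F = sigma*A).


A = pi*(d/2)^2 = pi*(8/2)^2 = 50.2655 mm^2
E = 0.5*m*v^2 = 0.5*0.026*304^2 = 1201.41 J
depth = E/(sigma*A) = 1201.41 J / (530 MPa * 50.2655 mm^2) = 1201.41/(530 * 50.2655) m = 0.0450967 m ≈ 45.1 mm

45.1 mm


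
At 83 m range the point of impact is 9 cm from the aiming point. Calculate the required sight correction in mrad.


1 mrad subtends 1 cm per 10 m of range, so adj = error_cm / (dist_m / 10) = 9 / (83/10) = 1.084 mrad

1.084 mrad


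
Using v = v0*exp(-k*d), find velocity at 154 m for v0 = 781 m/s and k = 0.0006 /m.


v = v0*exp(-k*d) = 781*exp(-0.0006*154) = 712.1 m/s

712.1 m/s


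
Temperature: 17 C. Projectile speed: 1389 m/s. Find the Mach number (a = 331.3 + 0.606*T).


a = 331.3 + 0.606*(17) = 341.602 m/s
M = v/a = 1389/341.602 = 4.066

4.066


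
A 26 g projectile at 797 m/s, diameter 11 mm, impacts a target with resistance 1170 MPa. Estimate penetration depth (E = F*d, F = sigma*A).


A = pi*(d/2)^2 = pi*(11/2)^2 = 95.0332 mm^2
E = 0.5*m*v^2 = 0.5*0.026*797^2 = 8257.72 J
depth = E/(sigma*A) = 8257.72 J / (1170 MPa * 95.0332 mm^2) = 8257.72/(1170 * 95.0332) m = 0.0742675 m ≈ 74.27 mm

74.27 mm


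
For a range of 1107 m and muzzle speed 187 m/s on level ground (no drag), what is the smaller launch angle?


sin(2*theta) = R*g/v0^2 = 1107*9.81/187^2 = 0.310551, theta = arcsin(0.310551)/2 = 9.046°

9.046 degrees


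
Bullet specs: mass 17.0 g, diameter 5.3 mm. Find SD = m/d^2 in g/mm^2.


SD = m/d^2 = 17.0/5.3^2 = 0.6052 g/mm^2

0.6052 g/mm^2


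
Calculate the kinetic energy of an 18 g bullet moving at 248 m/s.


E = 0.5*m*v^2 = 0.5*0.018*248^2 = 553.5 J

553.5 J


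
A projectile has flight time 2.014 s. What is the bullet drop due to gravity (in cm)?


drop = 0.5*g*t^2 = 0.5*9.81*2.014^2 = 19.8956 m ≈ 1990 cm

1990 cm


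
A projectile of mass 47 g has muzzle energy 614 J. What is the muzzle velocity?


v = sqrt(2*E/m) = sqrt(2*614/0.047) = 161.6 m/s

161.6 m/s


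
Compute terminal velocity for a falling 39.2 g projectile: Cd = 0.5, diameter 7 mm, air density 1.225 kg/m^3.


A = pi*(d/2)^2 = pi*(7/2000)^2 = 3.84845e-05 m^2
vt = sqrt(2mg/(Cd*rho*A)) = sqrt(2*0.0392*9.81/(0.5 * 1.225 * 3.84845e-05)) = 180.6 m/s

180.6 m/s


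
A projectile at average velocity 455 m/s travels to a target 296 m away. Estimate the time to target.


t = d/v = 296/455 = 0.6505 s

0.6505 s


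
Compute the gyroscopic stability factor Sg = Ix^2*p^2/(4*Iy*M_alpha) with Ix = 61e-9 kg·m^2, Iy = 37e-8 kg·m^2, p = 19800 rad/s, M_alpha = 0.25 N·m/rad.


Sg = Ix^2 * p^2 / (4 * Iy * M_alpha) = (61e-9)^2 * 19800^2 / (4 * 37e-8 * 0.25) = 3.943

3.943


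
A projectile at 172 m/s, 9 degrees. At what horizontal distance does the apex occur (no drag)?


R = v0^2*sin(2*theta)/g = 172^2*sin(2*9°)/9.81 = 931.902 m
apex_dist = R/2 = 931.902/2 = 466 m

466 m


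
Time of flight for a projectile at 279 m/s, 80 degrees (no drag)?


T = 2*v0*sin(theta)/g = 2*279*sin(80°)/9.81 = 56.02 s

56.02 s


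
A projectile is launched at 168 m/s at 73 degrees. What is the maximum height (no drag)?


H = (v0*sin(theta))^2 / (2g) = (168*sin(73°))^2 / (2*9.81) = 1316 m

1316 m


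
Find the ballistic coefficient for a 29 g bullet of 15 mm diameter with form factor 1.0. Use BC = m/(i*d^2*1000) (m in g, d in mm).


BC = m/(i*d^2*1000) = 29/(1.0 * 15^2 * 1000) = 0.0001289

0.0001289


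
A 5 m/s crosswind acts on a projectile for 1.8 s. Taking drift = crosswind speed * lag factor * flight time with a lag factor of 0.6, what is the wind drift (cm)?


drift = v_wind * lag * t = 5 * 0.6 * 1.8 = 5.4 m ≈ 540 cm

540 cm


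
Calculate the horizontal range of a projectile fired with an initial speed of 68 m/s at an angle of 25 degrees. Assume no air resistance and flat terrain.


R = v0^2 * sin(2*theta) / g = 68^2 * sin(2*25°) / 9.81 = 361.1 m

361.1 m


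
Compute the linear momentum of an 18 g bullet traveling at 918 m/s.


p = m*v = 0.018*918 = 16.52 kg·m/s

16.52 kg·m/s


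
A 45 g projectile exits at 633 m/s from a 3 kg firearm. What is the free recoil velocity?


v_recoil = m_p * v_p / m_gun = 0.045 * 633 / 3 = 9.495 m/s

9.495 m/s


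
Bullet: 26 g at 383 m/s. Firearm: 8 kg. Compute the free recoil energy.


v_r = m_p*v_p/m_gun = 0.026*383/8 = 1.24475 m/s, E_r = 0.5*m_gun*v_r^2 = 0.5*8*1.24475^2 = 6.198 J

6.198 J


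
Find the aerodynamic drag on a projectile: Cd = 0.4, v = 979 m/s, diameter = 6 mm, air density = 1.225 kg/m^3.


A = pi*(d/2)^2 = pi*(6/2000)^2 = 2.82743e-05 m^2
Fd = 0.5*Cd*rho*A*v^2 = 0.5*0.4*1.225*2.82743e-05*979^2 = 6.639 N

6.639 N


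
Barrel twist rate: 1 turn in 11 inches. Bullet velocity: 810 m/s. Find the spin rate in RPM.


twist_m = 11*0.0254 = 0.2794 m
spin = v/twist = 810/0.2794 = 2899.069 rev/s
RPM = spin*60 = 2899.069*60 ≈ 173944 RPM

173944 RPM


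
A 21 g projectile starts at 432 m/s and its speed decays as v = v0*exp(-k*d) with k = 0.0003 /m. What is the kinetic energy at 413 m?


v = v0*exp(-k*d) = 432*exp(-0.0003*413) = 381.658 m/s
E = 0.5*m*v^2 = 0.5*0.021*381.658^2 = 1529 J

1529 J


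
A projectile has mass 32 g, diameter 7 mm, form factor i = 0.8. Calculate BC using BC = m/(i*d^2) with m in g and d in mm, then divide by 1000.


BC = m/(i*d^2*1000) = 32/(0.8 * 7^2 * 1000) = 0.0008163

0.0008163


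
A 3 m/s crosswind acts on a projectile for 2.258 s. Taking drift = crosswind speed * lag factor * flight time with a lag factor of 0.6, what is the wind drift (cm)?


drift = v_wind * lag * t = 3 * 0.6 * 2.258 = 4.0644 m ≈ 406.4 cm

406.4 cm


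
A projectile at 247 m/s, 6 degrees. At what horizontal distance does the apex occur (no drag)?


R = v0^2*sin(2*theta)/g = 247^2*sin(2*6°)/9.81 = 1293.02 m
apex_dist = R/2 = 1293.02/2 = 646.5 m

646.5 m


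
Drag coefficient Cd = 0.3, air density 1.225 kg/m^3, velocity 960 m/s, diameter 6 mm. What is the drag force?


A = pi*(d/2)^2 = pi*(6/2000)^2 = 2.82743e-05 m^2
Fd = 0.5*Cd*rho*A*v^2 = 0.5*0.3*1.225*2.82743e-05*960^2 = 4.788 N

4.788 N


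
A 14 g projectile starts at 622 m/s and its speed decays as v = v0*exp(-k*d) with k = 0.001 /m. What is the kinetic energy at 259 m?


v = v0*exp(-k*d) = 622*exp(-0.001*259) = 480.074 m/s
E = 0.5*m*v^2 = 0.5*0.014*480.074^2 = 1613 J

1613 J


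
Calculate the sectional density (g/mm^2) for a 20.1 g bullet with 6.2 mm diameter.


SD = m/d^2 = 20.1/6.2^2 = 0.5229 g/mm^2

0.5229 g/mm^2


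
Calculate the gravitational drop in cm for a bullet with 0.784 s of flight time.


drop = 0.5*g*t^2 = 0.5*9.81*0.784^2 = 3.01489 m ≈ 301.5 cm

301.5 cm


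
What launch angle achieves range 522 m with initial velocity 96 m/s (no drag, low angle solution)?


sin(2*theta) = R*g/v0^2 = 522*9.81/96^2 = 0.555645, theta = arcsin(0.555645)/2 = 16.88°

16.88 degrees


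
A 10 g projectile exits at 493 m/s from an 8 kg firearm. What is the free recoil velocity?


v_recoil = m_p * v_p / m_gun = 0.01 * 493 / 8 = 0.6162 m/s

0.6162 m/s


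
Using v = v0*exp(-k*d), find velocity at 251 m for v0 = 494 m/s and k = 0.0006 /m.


v = v0*exp(-k*d) = 494*exp(-0.0006*251) = 424.9 m/s

424.9 m/s


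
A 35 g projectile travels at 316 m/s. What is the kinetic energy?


E = 0.5*m*v^2 = 0.5*0.035*316^2 = 1747 J

1747 J


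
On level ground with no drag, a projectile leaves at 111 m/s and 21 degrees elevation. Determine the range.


R = v0^2 * sin(2*theta) / g = 111^2 * sin(2*21°) / 9.81 = 840.4 m

840.4 m


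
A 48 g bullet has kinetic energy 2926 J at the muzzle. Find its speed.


v = sqrt(2*E/m) = sqrt(2*2926/0.048) = 349.2 m/s

349.2 m/s


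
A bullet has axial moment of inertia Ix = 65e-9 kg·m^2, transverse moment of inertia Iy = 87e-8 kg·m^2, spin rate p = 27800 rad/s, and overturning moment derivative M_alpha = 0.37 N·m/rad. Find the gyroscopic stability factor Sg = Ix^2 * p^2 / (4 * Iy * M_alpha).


Sg = Ix^2 * p^2 / (4 * Iy * M_alpha) = (65e-9)^2 * 27800^2 / (4 * 87e-8 * 0.37) = 2.536

2.536


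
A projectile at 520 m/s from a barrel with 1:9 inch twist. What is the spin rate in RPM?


twist_m = 9*0.0254 = 0.2286 m
spin = v/twist = 520/0.2286 = 2274.716 rev/s
RPM = spin*60 = 2274.716*60 ≈ 136483 RPM

136483 RPM


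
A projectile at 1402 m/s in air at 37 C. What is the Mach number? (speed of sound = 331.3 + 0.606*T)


a = 331.3 + 0.606*(37) = 353.722 m/s
M = v/a = 1402/353.722 = 3.964

3.964


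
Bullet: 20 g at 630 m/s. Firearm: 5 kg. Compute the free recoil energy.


v_r = m_p*v_p/m_gun = 0.02*630/5 = 2.52 m/s, E_r = 0.5*m_gun*v_r^2 = 0.5*5*2.52^2 = 15.88 J

15.88 J


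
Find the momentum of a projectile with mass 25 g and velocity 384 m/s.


p = m*v = 0.025*384 = 9.6 kg·m/s

9.6 kg·m/s


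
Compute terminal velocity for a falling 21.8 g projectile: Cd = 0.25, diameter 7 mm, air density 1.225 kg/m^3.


A = pi*(d/2)^2 = pi*(7/2000)^2 = 3.84845e-05 m^2
vt = sqrt(2mg/(Cd*rho*A)) = sqrt(2*0.0218*9.81/(0.25 * 1.225 * 3.84845e-05)) = 190.5 m/s

190.5 m/s


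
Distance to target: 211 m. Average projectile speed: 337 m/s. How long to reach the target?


t = d/v = 211/337 = 0.6261 s

0.6261 s


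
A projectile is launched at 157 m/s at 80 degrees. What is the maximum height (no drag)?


H = (v0*sin(theta))^2 / (2g) = (157*sin(80°))^2 / (2*9.81) = 1218 m

1218 m


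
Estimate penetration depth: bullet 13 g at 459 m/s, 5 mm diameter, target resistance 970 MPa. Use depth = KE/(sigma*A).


A = pi*(d/2)^2 = pi*(5/2)^2 = 19.635 mm^2
E = 0.5*m*v^2 = 0.5*0.013*459^2 = 1369.43 J
depth = E/(sigma*A) = 1369.43 J / (970 MPa * 19.635 mm^2) = 1369.43/(970 * 19.635) m = 0.0719014 m ≈ 71.9 mm

71.9 mm


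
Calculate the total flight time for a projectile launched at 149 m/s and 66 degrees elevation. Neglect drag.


T = 2*v0*sin(theta)/g = 2*149*sin(66°)/9.81 = 27.75 s

27.75 s


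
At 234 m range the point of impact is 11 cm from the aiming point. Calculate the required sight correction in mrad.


1 mrad subtends 1 cm per 10 m of range, so adj = error_cm / (dist_m / 10) = 11 / (234/10) = 0.4701 mrad

0.4701 mrad


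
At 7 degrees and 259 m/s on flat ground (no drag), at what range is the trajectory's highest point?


R = v0^2*sin(2*theta)/g = 259^2*sin(2*7°)/9.81 = 1654.27 m
apex_dist = R/2 = 1654.27/2 = 827.1 m

827.1 m


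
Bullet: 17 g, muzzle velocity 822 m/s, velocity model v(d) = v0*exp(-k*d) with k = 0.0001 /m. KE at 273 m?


v = v0*exp(-k*d) = 822*exp(-0.0001*273) = 799.863 m/s
E = 0.5*m*v^2 = 0.5*0.017*799.863^2 = 5438 J

5438 J


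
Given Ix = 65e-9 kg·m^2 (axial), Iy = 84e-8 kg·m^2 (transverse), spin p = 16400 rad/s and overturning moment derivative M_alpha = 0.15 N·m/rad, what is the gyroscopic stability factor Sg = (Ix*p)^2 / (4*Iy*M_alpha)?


Sg = Ix^2 * p^2 / (4 * Iy * M_alpha) = (65e-9)^2 * 16400^2 / (4 * 84e-8 * 0.15) = 2.255

2.255


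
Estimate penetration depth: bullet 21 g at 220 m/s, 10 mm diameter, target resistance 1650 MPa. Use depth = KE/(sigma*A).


A = pi*(d/2)^2 = pi*(10/2)^2 = 78.5398 mm^2
E = 0.5*m*v^2 = 0.5*0.021*220^2 = 508.2 J
depth = E/(sigma*A) = 508.2 J / (1650 MPa * 78.5398 mm^2) = 508.2/(1650 * 78.5398) m = 0.00392158 m ≈ 3.922 mm

3.922 mm


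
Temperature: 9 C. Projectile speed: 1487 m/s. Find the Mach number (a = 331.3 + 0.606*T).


a = 331.3 + 0.606*(9) = 336.754 m/s
M = v/a = 1487/336.754 = 4.416

4.416


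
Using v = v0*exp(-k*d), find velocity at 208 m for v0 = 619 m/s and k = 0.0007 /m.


v = v0*exp(-k*d) = 619*exp(-0.0007*208) = 535.1 m/s

535.1 m/s


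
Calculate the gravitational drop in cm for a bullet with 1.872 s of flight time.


drop = 0.5*g*t^2 = 0.5*9.81*1.872^2 = 17.189 m ≈ 1719 cm

1719 cm


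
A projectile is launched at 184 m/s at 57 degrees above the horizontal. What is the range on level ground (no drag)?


R = v0^2 * sin(2*theta) / g = 184^2 * sin(2*57°) / 9.81 = 3153 m

3153 m


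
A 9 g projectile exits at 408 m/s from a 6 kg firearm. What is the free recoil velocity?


v_recoil = m_p * v_p / m_gun = 0.009 * 408 / 6 = 0.612 m/s

0.612 m/s


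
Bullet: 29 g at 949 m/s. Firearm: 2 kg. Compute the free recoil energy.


v_r = m_p*v_p/m_gun = 0.029*949/2 = 13.7605 m/s, E_r = 0.5*m_gun*v_r^2 = 0.5*2*13.7605^2 = 189.4 J

189.4 J


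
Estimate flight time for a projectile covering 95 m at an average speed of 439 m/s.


t = d/v = 95/439 = 0.2164 s

0.2164 s


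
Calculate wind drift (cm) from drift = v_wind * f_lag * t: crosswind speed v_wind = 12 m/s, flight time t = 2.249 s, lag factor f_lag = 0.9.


drift = v_wind * lag * t = 12 * 0.9 * 2.249 = 24.2892 m ≈ 2429 cm

2429 cm


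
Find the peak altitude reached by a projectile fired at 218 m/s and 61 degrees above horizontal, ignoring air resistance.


H = (v0*sin(theta))^2 / (2g) = (218*sin(61°))^2 / (2*9.81) = 1853 m

1853 m


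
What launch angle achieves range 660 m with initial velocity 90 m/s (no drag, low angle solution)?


sin(2*theta) = R*g/v0^2 = 660*9.81/90^2 = 0.799333, theta = arcsin(0.799333)/2 = 26.53°

26.53 degrees


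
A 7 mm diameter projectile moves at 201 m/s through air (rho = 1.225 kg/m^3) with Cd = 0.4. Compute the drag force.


A = pi*(d/2)^2 = pi*(7/2000)^2 = 3.84845e-05 m^2
Fd = 0.5*Cd*rho*A*v^2 = 0.5*0.4*1.225*3.84845e-05*201^2 = 0.3809 N

0.3809 N


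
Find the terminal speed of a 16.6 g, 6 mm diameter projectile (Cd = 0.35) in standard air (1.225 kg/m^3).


A = pi*(d/2)^2 = pi*(6/2000)^2 = 2.82743e-05 m^2
vt = sqrt(2mg/(Cd*rho*A)) = sqrt(2*0.0166*9.81/(0.35 * 1.225 * 2.82743e-05)) = 163.9 m/s

163.9 m/s


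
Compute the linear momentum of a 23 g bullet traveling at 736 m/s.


p = m*v = 0.023*736 = 16.93 kg·m/s

16.93 kg·m/s


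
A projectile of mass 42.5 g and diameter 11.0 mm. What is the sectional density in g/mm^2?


SD = m/d^2 = 42.5/11.0^2 = 0.3512 g/mm^2

0.3512 g/mm^2


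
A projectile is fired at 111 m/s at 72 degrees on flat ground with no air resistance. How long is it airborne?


T = 2*v0*sin(theta)/g = 2*111*sin(72°)/9.81 = 21.52 s

21.52 s


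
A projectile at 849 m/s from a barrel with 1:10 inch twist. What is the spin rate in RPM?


twist_m = 10*0.0254 = 0.254 m
spin = v/twist = 849/0.254 = 3342.52 rev/s
RPM = spin*60 = 3342.52*60 ≈ 200551 RPM

200551 RPM


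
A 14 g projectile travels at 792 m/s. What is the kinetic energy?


E = 0.5*m*v^2 = 0.5*0.014*792^2 = 4391 J

4391 J


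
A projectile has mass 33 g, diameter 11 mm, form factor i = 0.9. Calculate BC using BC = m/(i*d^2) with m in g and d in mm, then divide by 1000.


BC = m/(i*d^2*1000) = 33/(0.9 * 11^2 * 1000) = 0.000303

0.000303


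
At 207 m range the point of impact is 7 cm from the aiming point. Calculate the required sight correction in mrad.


1 mrad subtends 1 cm per 10 m of range, so adj = error_cm / (dist_m / 10) = 7 / (207/10) = 0.3382 mrad

0.3382 mrad


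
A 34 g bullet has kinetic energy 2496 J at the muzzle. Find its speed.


v = sqrt(2*E/m) = sqrt(2*2496/0.034) = 383.2 m/s

383.2 m/s


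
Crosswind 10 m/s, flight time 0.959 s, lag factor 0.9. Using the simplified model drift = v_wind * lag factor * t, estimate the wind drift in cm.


drift = v_wind * lag * t = 10 * 0.9 * 0.959 = 8.631 m ≈ 863.1 cm

863.1 cm


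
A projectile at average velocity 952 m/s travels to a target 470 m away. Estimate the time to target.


t = d/v = 470/952 = 0.4937 s

0.4937 s


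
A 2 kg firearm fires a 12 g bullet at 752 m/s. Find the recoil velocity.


v_recoil = m_p * v_p / m_gun = 0.012 * 752 / 2 = 4.512 m/s

4.512 m/s


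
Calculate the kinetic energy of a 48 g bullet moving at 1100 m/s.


E = 0.5*m*v^2 = 0.5*0.048*1100^2 = 29040 J

29040 J


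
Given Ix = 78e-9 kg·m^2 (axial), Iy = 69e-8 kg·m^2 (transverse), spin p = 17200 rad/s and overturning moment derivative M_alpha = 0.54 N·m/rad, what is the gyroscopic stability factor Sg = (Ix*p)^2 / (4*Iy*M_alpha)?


Sg = Ix^2 * p^2 / (4 * Iy * M_alpha) = (78e-9)^2 * 17200^2 / (4 * 69e-8 * 0.54) = 1.208

1.208


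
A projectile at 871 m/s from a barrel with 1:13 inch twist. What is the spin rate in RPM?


twist_m = 13*0.0254 = 0.3302 m
spin = v/twist = 871/0.3302 = 2637.795 rev/s
RPM = spin*60 = 2637.795*60 ≈ 158268 RPM

158268 RPM


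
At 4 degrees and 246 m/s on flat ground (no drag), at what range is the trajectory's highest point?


R = v0^2*sin(2*theta)/g = 246^2*sin(2*4°)/9.81 = 858.532 m
apex_dist = R/2 = 858.532/2 = 429.3 m

429.3 m


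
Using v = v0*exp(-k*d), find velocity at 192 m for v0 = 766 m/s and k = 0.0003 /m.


v = v0*exp(-k*d) = 766*exp(-0.0003*192) = 723.1 m/s

723.1 m/s


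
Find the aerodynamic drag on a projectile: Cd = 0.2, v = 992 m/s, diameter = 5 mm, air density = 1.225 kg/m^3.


A = pi*(d/2)^2 = pi*(5/2000)^2 = 1.96350e-05 m^2
Fd = 0.5*Cd*rho*A*v^2 = 0.5*0.2*1.225*1.96350e-05*992^2 = 2.367 N

2.367 N


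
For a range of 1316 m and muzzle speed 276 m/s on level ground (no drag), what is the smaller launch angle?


sin(2*theta) = R*g/v0^2 = 1316*9.81/276^2 = 0.169475, theta = arcsin(0.169475)/2 = 4.879°

4.879 degrees


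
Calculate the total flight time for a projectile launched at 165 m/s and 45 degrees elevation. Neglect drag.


T = 2*v0*sin(theta)/g = 2*165*sin(45°)/9.81 = 23.79 s

23.79 s


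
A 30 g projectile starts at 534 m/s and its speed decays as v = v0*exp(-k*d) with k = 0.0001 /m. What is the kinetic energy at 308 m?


v = v0*exp(-k*d) = 534*exp(-0.0001*308) = 517.804 m/s
E = 0.5*m*v^2 = 0.5*0.03*517.804^2 = 4022 J

4022 J


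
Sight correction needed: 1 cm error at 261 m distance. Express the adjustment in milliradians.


1 mrad subtends 1 cm per 10 m of range, so adj = error_cm / (dist_m / 10) = 1 / (261/10) = 0.03831 mrad

0.03831 mrad


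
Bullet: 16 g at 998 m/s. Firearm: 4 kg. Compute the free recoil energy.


v_r = m_p*v_p/m_gun = 0.016*998/4 = 3.992 m/s, E_r = 0.5*m_gun*v_r^2 = 0.5*4*3.992^2 = 31.87 J

31.87 J


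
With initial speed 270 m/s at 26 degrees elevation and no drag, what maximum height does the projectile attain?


H = (v0*sin(theta))^2 / (2g) = (270*sin(26°))^2 / (2*9.81) = 714 m

714 m


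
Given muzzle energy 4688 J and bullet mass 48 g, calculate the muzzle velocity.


v = sqrt(2*E/m) = sqrt(2*4688/0.048) = 442 m/s

442 m/s


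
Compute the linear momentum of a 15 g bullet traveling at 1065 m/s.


p = m*v = 0.015*1065 = 15.97 kg·m/s

15.97 kg·m/s


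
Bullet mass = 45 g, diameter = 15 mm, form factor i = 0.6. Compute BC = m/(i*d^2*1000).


BC = m/(i*d^2*1000) = 45/(0.6 * 15^2 * 1000) = 0.0003333

0.0003333


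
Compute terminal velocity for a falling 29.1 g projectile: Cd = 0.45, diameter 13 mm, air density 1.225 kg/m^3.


A = pi*(d/2)^2 = pi*(13/2000)^2 = 1.32732e-04 m^2
vt = sqrt(2mg/(Cd*rho*A)) = sqrt(2*0.0291*9.81/(0.45 * 1.225 * 1.32732e-04)) = 88.34 m/s

88.34 m/s


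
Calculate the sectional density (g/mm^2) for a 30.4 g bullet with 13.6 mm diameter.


SD = m/d^2 = 30.4/13.6^2 = 0.1644 g/mm^2

0.1644 g/mm^2


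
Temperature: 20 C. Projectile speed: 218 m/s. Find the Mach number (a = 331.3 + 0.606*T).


a = 331.3 + 0.606*(20) = 343.42 m/s
M = v/a = 218/343.42 = 0.6348

0.6348


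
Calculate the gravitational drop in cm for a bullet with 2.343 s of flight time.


drop = 0.5*g*t^2 = 0.5*9.81*2.343^2 = 26.9267 m ≈ 2693 cm

2693 cm


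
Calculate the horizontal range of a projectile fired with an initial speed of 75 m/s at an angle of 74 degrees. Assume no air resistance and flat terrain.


R = v0^2 * sin(2*theta) / g = 75^2 * sin(2*74°) / 9.81 = 303.9 m

303.9 m


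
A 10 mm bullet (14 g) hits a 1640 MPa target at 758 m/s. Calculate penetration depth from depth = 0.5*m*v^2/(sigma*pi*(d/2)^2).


A = pi*(d/2)^2 = pi*(10/2)^2 = 78.5398 mm^2
E = 0.5*m*v^2 = 0.5*0.014*758^2 = 4021.95 J
depth = E/(sigma*A) = 4021.95 J / (1640 MPa * 78.5398 mm^2) = 4021.95/(1640 * 78.5398) m = 0.031225 m ≈ 31.23 mm

31.23 mm


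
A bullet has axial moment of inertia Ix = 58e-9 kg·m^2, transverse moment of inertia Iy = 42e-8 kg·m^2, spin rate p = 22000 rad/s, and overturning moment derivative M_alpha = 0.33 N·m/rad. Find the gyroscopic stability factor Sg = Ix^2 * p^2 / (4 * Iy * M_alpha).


Sg = Ix^2 * p^2 / (4 * Iy * M_alpha) = (58e-9)^2 * 22000^2 / (4 * 42e-8 * 0.33) = 2.937

2.937


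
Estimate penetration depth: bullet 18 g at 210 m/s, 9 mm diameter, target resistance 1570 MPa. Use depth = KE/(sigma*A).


A = pi*(d/2)^2 = pi*(9/2)^2 = 63.6173 mm^2
E = 0.5*m*v^2 = 0.5*0.018*210^2 = 396.9 J
depth = E/(sigma*A) = 396.9 J / (1570 MPa * 63.6173 mm^2) = 396.9/(1570 * 63.6173) m = 0.0039738 m ≈ 3.974 mm

3.974 mm


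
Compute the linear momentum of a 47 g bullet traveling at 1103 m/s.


p = m*v = 0.047*1103 = 51.84 kg·m/s

51.84 kg·m/s


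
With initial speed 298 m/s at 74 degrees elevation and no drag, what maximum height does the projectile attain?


H = (v0*sin(theta))^2 / (2g) = (298*sin(74°))^2 / (2*9.81) = 4182 m

4182 m


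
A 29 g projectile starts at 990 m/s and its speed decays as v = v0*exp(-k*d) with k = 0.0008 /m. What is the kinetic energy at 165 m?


v = v0*exp(-k*d) = 990*exp(-0.0008*165) = 867.578 m/s
E = 0.5*m*v^2 = 0.5*0.029*867.578^2 = 10914 J

10914 J


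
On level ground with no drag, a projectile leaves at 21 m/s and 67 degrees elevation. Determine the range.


R = v0^2 * sin(2*theta) / g = 21^2 * sin(2*67°) / 9.81 = 32.34 m

32.34 m


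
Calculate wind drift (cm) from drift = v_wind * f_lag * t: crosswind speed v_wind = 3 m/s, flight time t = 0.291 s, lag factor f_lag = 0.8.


drift = v_wind * lag * t = 3 * 0.8 * 0.291 = 0.6984 m ≈ 69.84 cm

69.84 cm


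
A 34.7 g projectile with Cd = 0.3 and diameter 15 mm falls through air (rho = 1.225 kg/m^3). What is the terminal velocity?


A = pi*(d/2)^2 = pi*(15/2000)^2 = 1.76715e-04 m^2
vt = sqrt(2mg/(Cd*rho*A)) = sqrt(2*0.0347*9.81/(0.3 * 1.225 * 1.76715e-04)) = 102.4 m/s

102.4 m/s


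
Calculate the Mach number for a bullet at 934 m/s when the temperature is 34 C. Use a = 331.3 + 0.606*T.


a = 331.3 + 0.606*(34) = 351.904 m/s
M = v/a = 934/351.904 = 2.654

2.654


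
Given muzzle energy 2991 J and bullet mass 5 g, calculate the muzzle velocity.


v = sqrt(2*E/m) = sqrt(2*2991/0.005) = 1094 m/s

1094 m/s


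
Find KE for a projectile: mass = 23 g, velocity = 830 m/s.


E = 0.5*m*v^2 = 0.5*0.023*830^2 = 7922 J

7922 J


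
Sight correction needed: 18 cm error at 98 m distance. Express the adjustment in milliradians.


1 mrad subtends 1 cm per 10 m of range, so adj = error_cm / (dist_m / 10) = 18 / (98/10) = 1.837 mrad

1.837 mrad


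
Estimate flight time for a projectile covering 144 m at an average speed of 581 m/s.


t = d/v = 144/581 = 0.2478 s

0.2478 s


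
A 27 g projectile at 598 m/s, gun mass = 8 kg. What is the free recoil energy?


v_r = m_p*v_p/m_gun = 0.027*598/8 = 2.01825 m/s, E_r = 0.5*m_gun*v_r^2 = 0.5*8*2.01825^2 = 16.29 J

16.29 J


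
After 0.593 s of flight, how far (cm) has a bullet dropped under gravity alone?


drop = 0.5*g*t^2 = 0.5*9.81*0.593^2 = 1.72484 m ≈ 172.5 cm

172.5 cm


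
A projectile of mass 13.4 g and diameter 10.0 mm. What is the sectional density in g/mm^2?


SD = m/d^2 = 13.4/10.0^2 = 0.134 g/mm^2

0.134 g/mm^2


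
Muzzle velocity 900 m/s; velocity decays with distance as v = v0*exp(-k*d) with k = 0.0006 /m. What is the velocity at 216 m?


v = v0*exp(-k*d) = 900*exp(-0.0006*216) = 790.6 m/s

790.6 m/s


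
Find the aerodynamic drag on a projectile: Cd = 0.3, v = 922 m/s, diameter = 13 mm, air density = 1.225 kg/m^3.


A = pi*(d/2)^2 = pi*(13/2000)^2 = 1.32732e-04 m^2
Fd = 0.5*Cd*rho*A*v^2 = 0.5*0.3*1.225*1.32732e-04*922^2 = 20.73 N

20.73 N


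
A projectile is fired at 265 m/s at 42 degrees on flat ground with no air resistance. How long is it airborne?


T = 2*v0*sin(theta)/g = 2*265*sin(42°)/9.81 = 36.15 s

36.15 s


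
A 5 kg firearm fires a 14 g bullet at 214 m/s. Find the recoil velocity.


v_recoil = m_p * v_p / m_gun = 0.014 * 214 / 5 = 0.5992 m/s

0.5992 m/s


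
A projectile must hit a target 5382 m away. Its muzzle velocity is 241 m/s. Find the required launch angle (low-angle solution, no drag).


sin(2*theta) = R*g/v0^2 = 5382*9.81/241^2 = 0.909031, theta = arcsin(0.909031)/2 = 32.69°

32.69 degrees


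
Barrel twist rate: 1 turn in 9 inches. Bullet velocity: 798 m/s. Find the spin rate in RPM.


twist_m = 9*0.0254 = 0.2286 m
spin = v/twist = 798/0.2286 = 3490.814 rev/s
RPM = spin*60 = 3490.814*60 ≈ 209449 RPM

209449 RPM


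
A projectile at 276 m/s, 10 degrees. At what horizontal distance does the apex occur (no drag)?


R = v0^2*sin(2*theta)/g = 276^2*sin(2*10°)/9.81 = 2655.83 m
apex_dist = R/2 = 2655.83/2 = 1328 m

1328 m


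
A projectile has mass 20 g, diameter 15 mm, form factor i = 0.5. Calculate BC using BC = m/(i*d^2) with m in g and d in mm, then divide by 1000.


BC = m/(i*d^2*1000) = 20/(0.5 * 15^2 * 1000) = 0.0001778

0.0001778


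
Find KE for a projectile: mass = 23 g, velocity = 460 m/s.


E = 0.5*m*v^2 = 0.5*0.023*460^2 = 2433 J

2433 J


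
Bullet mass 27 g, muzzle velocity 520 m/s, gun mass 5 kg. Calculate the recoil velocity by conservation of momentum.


v_recoil = m_p * v_p / m_gun = 0.027 * 520 / 5 = 2.808 m/s

2.808 m/s


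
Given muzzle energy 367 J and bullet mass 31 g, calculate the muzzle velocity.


v = sqrt(2*E/m) = sqrt(2*367/0.031) = 153.9 m/s

153.9 m/s


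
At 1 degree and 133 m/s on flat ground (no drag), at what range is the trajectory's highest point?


R = v0^2*sin(2*theta)/g = 133^2*sin(2*1°)/9.81 = 62.9294 m
apex_dist = R/2 = 62.9294/2 = 31.46 m

31.46 m


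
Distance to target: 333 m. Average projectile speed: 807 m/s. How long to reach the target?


t = d/v = 333/807 = 0.4126 s

0.4126 s


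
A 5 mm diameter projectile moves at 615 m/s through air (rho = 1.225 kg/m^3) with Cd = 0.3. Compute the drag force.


A = pi*(d/2)^2 = pi*(5/2000)^2 = 1.96350e-05 m^2
Fd = 0.5*Cd*rho*A*v^2 = 0.5*0.3*1.225*1.96350e-05*615^2 = 1.365 N

1.365 N


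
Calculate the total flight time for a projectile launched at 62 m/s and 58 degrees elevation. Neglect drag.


T = 2*v0*sin(theta)/g = 2*62*sin(58°)/9.81 = 10.72 s

10.72 s


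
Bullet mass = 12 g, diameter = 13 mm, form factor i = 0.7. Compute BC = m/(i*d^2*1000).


BC = m/(i*d^2*1000) = 12/(0.7 * 13^2 * 1000) = 0.0001014

0.0001014


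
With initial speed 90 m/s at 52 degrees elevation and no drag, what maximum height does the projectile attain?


H = (v0*sin(theta))^2 / (2g) = (90*sin(52°))^2 / (2*9.81) = 256.4 m

256.4 m


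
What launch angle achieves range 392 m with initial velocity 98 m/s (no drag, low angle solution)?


sin(2*theta) = R*g/v0^2 = 392*9.81/98^2 = 0.400408, theta = arcsin(0.400408)/2 = 11.8°

11.8 degrees


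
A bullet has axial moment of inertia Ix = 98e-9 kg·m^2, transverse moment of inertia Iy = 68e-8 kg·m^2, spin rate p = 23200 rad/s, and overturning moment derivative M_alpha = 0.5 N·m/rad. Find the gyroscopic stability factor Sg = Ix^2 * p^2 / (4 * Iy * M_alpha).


Sg = Ix^2 * p^2 / (4 * Iy * M_alpha) = (98e-9)^2 * 23200^2 / (4 * 68e-8 * 0.5) = 3.801

3.801


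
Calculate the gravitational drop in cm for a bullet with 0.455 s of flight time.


drop = 0.5*g*t^2 = 0.5*9.81*0.455^2 = 1.01546 m ≈ 101.5 cm

101.5 cm


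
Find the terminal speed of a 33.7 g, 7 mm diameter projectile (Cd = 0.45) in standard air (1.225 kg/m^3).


A = pi*(d/2)^2 = pi*(7/2000)^2 = 3.84845e-05 m^2
vt = sqrt(2mg/(Cd*rho*A)) = sqrt(2*0.0337*9.81/(0.45 * 1.225 * 3.84845e-05)) = 176.5 m/s

176.5 m/s


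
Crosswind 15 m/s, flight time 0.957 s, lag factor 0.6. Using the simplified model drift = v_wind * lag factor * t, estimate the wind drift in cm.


drift = v_wind * lag * t = 15 * 0.6 * 0.957 = 8.613 m ≈ 861.3 cm

861.3 cm


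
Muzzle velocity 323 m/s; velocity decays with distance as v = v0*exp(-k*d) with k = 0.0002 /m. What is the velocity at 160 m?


v = v0*exp(-k*d) = 323*exp(-0.0002*160) = 312.8 m/s

312.8 m/s


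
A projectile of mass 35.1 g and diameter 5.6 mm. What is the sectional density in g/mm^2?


SD = m/d^2 = 35.1/5.6^2 = 1.119 g/mm^2

1.119 g/mm^2


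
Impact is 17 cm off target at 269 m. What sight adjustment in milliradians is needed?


1 mrad subtends 1 cm per 10 m of range, so adj = error_cm / (dist_m / 10) = 17 / (269/10) = 0.632 mrad

0.632 mrad


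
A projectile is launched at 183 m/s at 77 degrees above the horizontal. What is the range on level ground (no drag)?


R = v0^2 * sin(2*theta) / g = 183^2 * sin(2*77°) / 9.81 = 1496 m

1496 m


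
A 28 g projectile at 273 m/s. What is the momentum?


p = m*v = 0.028*273 = 7.644 kg·m/s

7.644 kg·m/s


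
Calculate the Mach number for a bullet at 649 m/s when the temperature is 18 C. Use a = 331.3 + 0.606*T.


a = 331.3 + 0.606*(18) = 342.208 m/s
M = v/a = 649/342.208 = 1.897

1.897


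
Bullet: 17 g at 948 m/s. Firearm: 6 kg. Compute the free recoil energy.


v_r = m_p*v_p/m_gun = 0.017*948/6 = 2.686 m/s, E_r = 0.5*m_gun*v_r^2 = 0.5*6*2.686^2 = 21.64 J

21.64 J


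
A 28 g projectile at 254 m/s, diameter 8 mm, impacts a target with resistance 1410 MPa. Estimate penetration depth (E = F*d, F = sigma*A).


A = pi*(d/2)^2 = pi*(8/2)^2 = 50.2655 mm^2
E = 0.5*m*v^2 = 0.5*0.028*254^2 = 903.224 J
depth = E/(sigma*A) = 903.224 J / (1410 MPa * 50.2655 mm^2) = 903.224/(1410 * 50.2655) m = 0.012744 m ≈ 12.74 mm

12.74 mm


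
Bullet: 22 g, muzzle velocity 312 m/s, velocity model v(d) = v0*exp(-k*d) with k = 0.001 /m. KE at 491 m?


v = v0*exp(-k*d) = 312*exp(-0.001*491) = 190.948 m/s
E = 0.5*m*v^2 = 0.5*0.022*190.948^2 = 401.1 J

401.1 J


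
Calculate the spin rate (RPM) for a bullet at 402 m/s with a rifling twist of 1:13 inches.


twist_m = 13*0.0254 = 0.3302 m
spin = v/twist = 402/0.3302 = 1217.444 rev/s
RPM = spin*60 = 1217.444*60 ≈ 73047 RPM

73047 RPM


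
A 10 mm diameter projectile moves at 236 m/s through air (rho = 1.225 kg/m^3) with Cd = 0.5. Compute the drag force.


A = pi*(d/2)^2 = pi*(10/2000)^2 = 7.85398e-05 m^2
Fd = 0.5*Cd*rho*A*v^2 = 0.5*0.5*1.225*7.85398e-05*236^2 = 1.34 N

1.34 N
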